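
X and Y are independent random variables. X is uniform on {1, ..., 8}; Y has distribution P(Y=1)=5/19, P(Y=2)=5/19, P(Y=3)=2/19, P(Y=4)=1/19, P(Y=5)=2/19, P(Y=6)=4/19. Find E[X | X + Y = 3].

P(X + Y = 3) = 5/76.
Summing X·P(x,y) over outcomes with X + Y = 3 gives 15/152.
E[X | X + Y = 3] = (15/152) / (5/76) = 3/2.

3/2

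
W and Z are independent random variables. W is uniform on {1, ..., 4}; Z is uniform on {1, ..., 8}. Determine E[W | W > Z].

P(W > Z) = 3/16.
Summing W·P(x,y) over outcomes with W > Z gives 5/8.
E[W | W > Z] = (5/8) / (3/16) = 10/3.

10/3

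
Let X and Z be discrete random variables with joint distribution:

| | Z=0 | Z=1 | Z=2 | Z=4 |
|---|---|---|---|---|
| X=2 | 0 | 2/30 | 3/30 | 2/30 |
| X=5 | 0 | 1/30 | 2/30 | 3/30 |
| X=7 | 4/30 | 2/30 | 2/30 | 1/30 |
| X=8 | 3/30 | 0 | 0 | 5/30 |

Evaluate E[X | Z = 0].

52/7

P(Z = 0) = 7/30.
Σ X·P over the event = 7·(4/30) + 8·(3/30) = 26/15.
E[X | Z = 0] = (26/15) / (7/30) = 52/7.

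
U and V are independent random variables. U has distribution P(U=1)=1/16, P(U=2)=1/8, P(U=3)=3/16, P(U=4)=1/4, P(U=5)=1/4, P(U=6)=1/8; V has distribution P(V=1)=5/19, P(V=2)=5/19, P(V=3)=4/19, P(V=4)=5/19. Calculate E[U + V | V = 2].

47/8

P(V = 2) = 5/19.
Summing (U+V)·P(x,y) over outcomes with V = 2 gives 235/152.
E[U + V | V = 2] = (235/152) / (5/19) = 47/8.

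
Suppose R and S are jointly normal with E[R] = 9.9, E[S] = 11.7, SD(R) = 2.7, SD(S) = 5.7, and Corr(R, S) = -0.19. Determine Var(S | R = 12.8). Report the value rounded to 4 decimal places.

31.3171

The conditional variance in a bivariate normal is σ_S²(1 − ρ²), independent of x.
Var(S | R=12.8) = (5.7)²·(1 − (-0.19)²) = 32.49·0.9639 = 31.3171.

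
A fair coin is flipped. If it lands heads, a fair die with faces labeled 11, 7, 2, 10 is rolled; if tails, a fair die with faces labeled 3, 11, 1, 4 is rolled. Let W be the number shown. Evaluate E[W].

E[W | heads] = (11+7+2+10)/4 = 15/2.
E[W | tails] = (3+11+1+4)/4 = 19/4.
E[W] = (1/2)·(15/2) + (1/2)·(19/4) = 49/8.

49/8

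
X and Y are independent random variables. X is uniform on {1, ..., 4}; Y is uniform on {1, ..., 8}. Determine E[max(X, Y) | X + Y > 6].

37/6

P(X + Y > 6) = 9/16.
Summing max(X,Y)·P(x,y) over outcomes with X + Y > 6 gives 111/32.
E[max(X, Y) | X + Y > 6] = (111/32) / (9/16) = 37/6.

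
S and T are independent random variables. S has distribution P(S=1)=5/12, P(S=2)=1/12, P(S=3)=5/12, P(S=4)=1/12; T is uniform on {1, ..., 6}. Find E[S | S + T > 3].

144/61

P(S + T > 3) = 61/72.
Summing S·P(x,y) over outcomes with S + T > 3 gives 2.
E[S | S + T > 3] = (2) / (61/72) = 144/61.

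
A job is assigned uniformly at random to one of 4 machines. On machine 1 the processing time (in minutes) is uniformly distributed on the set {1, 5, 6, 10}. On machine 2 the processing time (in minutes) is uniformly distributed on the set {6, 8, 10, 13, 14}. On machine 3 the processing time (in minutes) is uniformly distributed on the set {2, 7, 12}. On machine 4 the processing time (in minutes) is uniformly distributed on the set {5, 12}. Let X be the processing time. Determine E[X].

39/5

E[X | machine 1] = (1+5+6+10)/4 = 11/2.
E[X | machine 2] = (6+8+10+13+14)/5 = 51/5.
E[X | machine 3] = (2+7+12)/3 = 7.
E[X | machine 4] = (5+12)/2 = 17/2.
E[X] = (1/4)·(11/2) + (1/4)·(51/5) + (1/4)·(7) + (1/4)·(17/2) = 39/5.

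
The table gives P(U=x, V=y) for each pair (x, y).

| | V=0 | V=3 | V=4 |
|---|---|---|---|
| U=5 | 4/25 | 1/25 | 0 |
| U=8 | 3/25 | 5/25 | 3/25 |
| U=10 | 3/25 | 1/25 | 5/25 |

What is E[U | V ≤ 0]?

37/5

P(V ≤ 0) = 2/5.
Summing U·P(U=x,V=y) over the conditioning event gives 74/25.
E[U | V ≤ 0] = (74/25) / (2/5) = 37/5.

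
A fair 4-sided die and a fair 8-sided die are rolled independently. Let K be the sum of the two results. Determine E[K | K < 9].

P(K < 9) = 11/16.
Σ over the event: 2·1/32 + 3·1/16 + 4·3/32 + 5·1/8 + 6·1/8 + 7·1/8 + 8·1/8 = 31/8.
E[K | K < 9] = (31/8) / (11/16) = 62/11.

62/11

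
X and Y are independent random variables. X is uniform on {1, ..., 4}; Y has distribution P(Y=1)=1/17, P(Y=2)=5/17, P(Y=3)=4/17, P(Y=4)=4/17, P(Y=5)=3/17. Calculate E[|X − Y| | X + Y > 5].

P(X + Y > 5) = 37/68.
Summing |X−Y|·P(x,y) over outcomes with X + Y > 5 gives 14/17.
E[|X − Y| | X + Y > 5] = (14/17) / (37/68) = 56/37.

56/37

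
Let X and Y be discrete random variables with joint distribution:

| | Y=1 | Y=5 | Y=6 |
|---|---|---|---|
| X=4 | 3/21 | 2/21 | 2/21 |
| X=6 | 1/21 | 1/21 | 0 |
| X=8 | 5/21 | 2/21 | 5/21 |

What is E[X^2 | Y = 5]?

196/5

P(Y = 5) = 5/21.
Σ X^2·P over the event = 16·(2/21) + 36·(1/21) + 64·(2/21) = 28/3.
E[X^2 | Y = 5] = (28/3) / (5/21) = 196/5.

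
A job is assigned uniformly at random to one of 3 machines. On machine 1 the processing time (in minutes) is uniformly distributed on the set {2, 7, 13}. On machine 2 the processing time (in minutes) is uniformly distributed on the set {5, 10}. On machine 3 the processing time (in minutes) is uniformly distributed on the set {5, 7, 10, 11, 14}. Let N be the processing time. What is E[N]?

727/90

E[N | machine 1] = (2+7+13)/3 = 22/3.
E[N | machine 2] = (5+10)/2 = 15/2.
E[N | machine 3] = (5+7+10+11+14)/5 = 47/5.
By the law of total expectation,
E[N] = (1/3)·(22/3) + (1/3)·(15/2) + (1/3)·(47/5) = 727/90.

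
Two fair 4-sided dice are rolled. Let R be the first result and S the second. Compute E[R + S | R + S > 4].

6

Outcomes with R + S > 4: (1,4), (2,3), (2,4), (3,2), (3,3), (3,4), (4,1), (4,2), (4,3), (4,4), each with probability 1/16.
E[R + S | R + S > 4] = (5 + 5 + 6 + 5 + 6 + 7 + 5 + 6 + 7 + 8) / 10 = 6.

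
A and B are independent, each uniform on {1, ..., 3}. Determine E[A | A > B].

P(A > B) = 1/3.
Summing A·P(x,y) over outcomes with A > B gives 8/9.
E[A | A > B] = (8/9) / (1/3) = 8/3.

8/3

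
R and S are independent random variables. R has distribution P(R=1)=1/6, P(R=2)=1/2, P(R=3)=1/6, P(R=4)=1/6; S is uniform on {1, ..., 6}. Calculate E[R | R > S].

P(R > S) = 2/9.
Summing R·P(x,y) over outcomes with R > S gives 2/3.
E[R | R > S] = (2/3) / (2/9) = 3.

3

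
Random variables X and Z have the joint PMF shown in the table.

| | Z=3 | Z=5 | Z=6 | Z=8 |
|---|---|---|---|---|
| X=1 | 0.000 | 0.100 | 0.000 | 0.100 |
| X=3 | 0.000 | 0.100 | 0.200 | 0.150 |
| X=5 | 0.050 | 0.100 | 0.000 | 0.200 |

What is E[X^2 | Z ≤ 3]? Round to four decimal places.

25.0000

P(Z ≤ 3) = 0.050.
Σ X^2·P over the event = 25·(0.050) = 1.250.
E[X^2 | Z ≤ 3] = (1.250) / (0.050) = 25.0000.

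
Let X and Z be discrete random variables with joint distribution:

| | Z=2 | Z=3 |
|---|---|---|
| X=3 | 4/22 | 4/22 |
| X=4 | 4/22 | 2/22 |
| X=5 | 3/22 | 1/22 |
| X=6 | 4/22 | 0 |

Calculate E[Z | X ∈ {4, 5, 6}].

31/14

P(X ∈ {4, 5, 6}) = 7/11.
Σ Z·P over the event = 2·(4/22) + 3·(2/22) + 2·(3/22) + 3·(1/22) + 2·(4/22) = 31/22.
E[Z | X ∈ {4, 5, 6}] = (31/22) / (7/11) = 31/14.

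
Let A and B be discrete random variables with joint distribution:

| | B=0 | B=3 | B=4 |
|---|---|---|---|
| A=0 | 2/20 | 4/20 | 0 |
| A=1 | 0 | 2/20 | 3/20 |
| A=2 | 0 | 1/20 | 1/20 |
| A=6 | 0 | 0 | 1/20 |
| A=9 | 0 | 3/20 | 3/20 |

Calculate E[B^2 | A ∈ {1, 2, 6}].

P(A ∈ {1, 2, 6}) = 2/5.
Summing B^2·P(A=x,B=y) over the conditioning event gives 107/20.
E[B^2 | A ∈ {1, 2, 6}] = (107/20) / (2/5) = 107/8.

107/8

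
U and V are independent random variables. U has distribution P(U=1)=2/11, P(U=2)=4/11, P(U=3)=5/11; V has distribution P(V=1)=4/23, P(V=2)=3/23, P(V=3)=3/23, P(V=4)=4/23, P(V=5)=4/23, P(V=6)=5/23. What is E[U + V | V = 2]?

47/11

P(V = 2) = 3/23.
Summing (U+V)·P(x,y) over outcomes with V = 2 gives 141/253.
E[U + V | V = 2] = (141/253) / (3/23) = 47/11.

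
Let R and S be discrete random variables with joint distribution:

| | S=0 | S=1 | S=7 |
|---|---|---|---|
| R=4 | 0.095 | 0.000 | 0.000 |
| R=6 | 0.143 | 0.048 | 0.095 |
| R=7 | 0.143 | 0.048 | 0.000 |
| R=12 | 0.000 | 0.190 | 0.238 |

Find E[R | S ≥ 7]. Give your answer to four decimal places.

P(S ≥ 7) = 0.333.
Summing R·P(R=x,S=y) over the conditioning event gives 3.426.
E[R | S ≥ 7] = (3.426) / (0.333) = 10.2883.

10.2883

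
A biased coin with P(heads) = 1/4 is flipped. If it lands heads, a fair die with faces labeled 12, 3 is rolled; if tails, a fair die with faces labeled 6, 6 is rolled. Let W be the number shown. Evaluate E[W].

E[W | heads] = (12+3)/2 = 15/2.
E[W | tails] = (6+6)/2 = 6.
By the law of total expectation,
E[W] = (1/4)·(15/2) + (3/4)·(6) = 51/8.

51/8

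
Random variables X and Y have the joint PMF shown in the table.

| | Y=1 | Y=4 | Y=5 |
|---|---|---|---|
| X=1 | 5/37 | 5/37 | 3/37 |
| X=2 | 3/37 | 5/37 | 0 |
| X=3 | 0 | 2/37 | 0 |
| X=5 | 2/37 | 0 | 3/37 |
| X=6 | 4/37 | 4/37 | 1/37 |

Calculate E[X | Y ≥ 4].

3

P(Y ≥ 4) = 23/37.
Σ X·P over the event = 1·(5/37) + 1·(3/37) + 2·(5/37) + 3·(2/37) + 5·(3/37) + 6·(4/37) + 6·(1/37) = 69/37.
E[X | Y ≥ 4] = (69/37) / (23/37) = 3.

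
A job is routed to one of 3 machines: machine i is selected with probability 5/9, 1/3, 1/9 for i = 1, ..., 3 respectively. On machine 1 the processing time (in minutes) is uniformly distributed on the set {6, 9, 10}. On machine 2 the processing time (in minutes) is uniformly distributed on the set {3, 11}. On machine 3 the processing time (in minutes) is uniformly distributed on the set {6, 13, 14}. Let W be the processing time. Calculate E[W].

221/27

E[W | machine 1] = (6+9+10)/3 = 25/3.
E[W | machine 2] = (3+11)/2 = 7.
E[W | machine 3] = (6+13+14)/3 = 11.
By the law of total expectation,
E[W] = (5/9)·(25/3) + (1/3)·(7) + (1/9)·(11) = 221/27.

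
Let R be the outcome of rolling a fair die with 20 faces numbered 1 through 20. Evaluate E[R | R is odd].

10

Given R is odd, R is equally likely to be any of {1, 3, 5, 7, 9, 11, 13, 15, 17, 19}.
E[R | R is odd] = (1 + 3 + 5 + 7 + 9 + 11 + 13 + 15 + 17 + 19) / 10 = 10.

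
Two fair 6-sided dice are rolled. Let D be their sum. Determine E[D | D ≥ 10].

P(D ≥ 10) = 1/6.
Σ over the event: 10·1/12 + 11·1/18 + 12·1/36 = 16/9.
E[D | D ≥ 10] = (16/9) / (1/6) = 32/3.

32/3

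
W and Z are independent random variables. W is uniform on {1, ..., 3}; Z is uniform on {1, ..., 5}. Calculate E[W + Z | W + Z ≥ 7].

22/3

P(W + Z ≥ 7) = 1/5.
Summing (W+Z)·P(x,y) over outcomes with W + Z ≥ 7 gives 22/15.
E[W + Z | W + Z ≥ 7] = (22/15) / (1/5) = 22/3.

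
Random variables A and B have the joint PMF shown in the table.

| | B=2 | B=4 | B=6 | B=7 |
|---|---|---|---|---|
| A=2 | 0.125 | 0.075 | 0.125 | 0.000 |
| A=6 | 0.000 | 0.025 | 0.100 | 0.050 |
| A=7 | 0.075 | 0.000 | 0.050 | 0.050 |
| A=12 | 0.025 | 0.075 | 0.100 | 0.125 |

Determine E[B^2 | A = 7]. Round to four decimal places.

26.0000

P(A = 7) = 0.175.
Σ B^2·P over the event = 4·(0.075) + 36·(0.050) + 49·(0.050) = 4.550.
E[B^2 | A = 7] = (4.550) / (0.175) = 26.0000.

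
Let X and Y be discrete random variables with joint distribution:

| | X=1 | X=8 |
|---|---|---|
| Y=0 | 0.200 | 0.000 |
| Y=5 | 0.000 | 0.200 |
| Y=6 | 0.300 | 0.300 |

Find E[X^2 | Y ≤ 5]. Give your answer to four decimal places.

32.5000

P(Y ≤ 5) = 0.400.
Σ X^2·P over the event = 1·(0.200) + 64·(0.200) = 13.000.
E[X^2 | Y ≤ 5] = (13.000) / (0.400) = 32.5000.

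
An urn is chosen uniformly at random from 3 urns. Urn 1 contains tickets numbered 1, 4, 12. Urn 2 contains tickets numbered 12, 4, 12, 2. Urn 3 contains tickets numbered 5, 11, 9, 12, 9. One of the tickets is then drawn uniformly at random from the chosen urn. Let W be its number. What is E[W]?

E[W | urn 1] = (1+4+12)/3 = 17/3.
E[W | urn 2] = (12+4+12+2)/4 = 15/2.
E[W | urn 3] = (5+11+9+12+9)/5 = 46/5.
E[W] = (1/3)·(17/3) + (1/3)·(15/2) + (1/3)·(46/5) = 671/90.

671/90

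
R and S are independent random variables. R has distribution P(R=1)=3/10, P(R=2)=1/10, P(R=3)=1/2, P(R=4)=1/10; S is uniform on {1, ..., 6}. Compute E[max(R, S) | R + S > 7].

P(R + S > 7) = 7/30.
Summing max(R,S)·P(x,y) over outcomes with R + S > 7 gives 19/15.
E[max(R, S) | R + S > 7] = (19/15) / (7/30) = 38/7.

38/7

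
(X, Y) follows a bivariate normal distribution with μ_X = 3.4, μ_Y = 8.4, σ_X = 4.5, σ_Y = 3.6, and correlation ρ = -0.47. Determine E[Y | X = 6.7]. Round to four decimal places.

E[Y | X=x] = μ_Y + ρ(σ_Y/σ_X)(x − μ_X) for jointly normal variables.
E[Y | X=6.7] = 8.4 + (-0.47)·(3.6/4.5)·(6.7 − (3.4)) = 8.4 + (-0.376)·(3.3) = 7.1592.

7.1592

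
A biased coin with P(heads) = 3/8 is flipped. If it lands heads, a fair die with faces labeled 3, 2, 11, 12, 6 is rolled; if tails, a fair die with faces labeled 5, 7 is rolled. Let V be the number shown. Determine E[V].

E[V | heads] = (3+2+11+12+6)/5 = 34/5.
E[V | tails] = (5+7)/2 = 6.
By the law of total expectation,
E[V] = (3/8)·(34/5) + (5/8)·(6) = 63/10.

63/10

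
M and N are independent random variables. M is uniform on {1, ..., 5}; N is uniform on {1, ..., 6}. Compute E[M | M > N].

P(M > N) = 1/3.
Summing M·P(x,y) over outcomes with M > N gives 4/3.
E[M | M > N] = (4/3) / (1/3) = 4.

4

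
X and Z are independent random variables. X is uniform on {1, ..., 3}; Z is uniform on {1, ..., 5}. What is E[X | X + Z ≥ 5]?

P(X + Z ≥ 5) = 3/5.
Summing X·P(x,y) over outcomes with X + Z ≥ 5 gives 4/3.
E[X | X + Z ≥ 5] = (4/3) / (3/5) = 20/9.

20/9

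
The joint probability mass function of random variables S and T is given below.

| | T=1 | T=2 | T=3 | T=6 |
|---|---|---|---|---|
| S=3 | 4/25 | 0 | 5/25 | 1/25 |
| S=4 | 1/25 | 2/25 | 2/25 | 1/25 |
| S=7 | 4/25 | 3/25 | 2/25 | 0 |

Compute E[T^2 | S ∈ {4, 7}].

97/15

P(S ∈ {4, 7}) = 3/5.
Σ T^2·P over the event = 1·(1/25) + 4·(2/25) + 9·(2/25) + 36·(1/25) + 1·(4/25) + 4·(3/25) + 9·(2/25) = 97/25.
E[T^2 | S ∈ {4, 7}] = (97/25) / (3/5) = 97/15.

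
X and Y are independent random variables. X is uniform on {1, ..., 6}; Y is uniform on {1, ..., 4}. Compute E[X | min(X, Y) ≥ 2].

4

P(min(X, Y) ≥ 2) = 5/8.
Summing X·P(x,y) over outcomes with min(X, Y) ≥ 2 gives 5/2.
E[X | min(X, Y) ≥ 2] = (5/2) / (5/8) = 4.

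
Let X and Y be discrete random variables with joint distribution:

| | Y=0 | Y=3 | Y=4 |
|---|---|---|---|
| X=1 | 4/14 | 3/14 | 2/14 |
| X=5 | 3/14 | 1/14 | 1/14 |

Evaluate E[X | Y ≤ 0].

P(Y ≤ 0) = 1/2.
Σ X·P over the event = 1·(4/14) + 5·(3/14) = 19/14.
E[X | Y ≤ 0] = (19/14) / (1/2) = 19/7.

19/7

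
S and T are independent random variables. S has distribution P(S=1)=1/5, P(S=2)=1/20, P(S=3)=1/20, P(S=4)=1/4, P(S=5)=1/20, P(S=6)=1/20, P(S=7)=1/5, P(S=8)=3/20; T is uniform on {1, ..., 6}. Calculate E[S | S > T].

430/69

P(S > T) = 23/40.
Summing S·P(x,y) over outcomes with S > T gives 43/12.
E[S | S > T] = (43/12) / (23/40) = 430/69.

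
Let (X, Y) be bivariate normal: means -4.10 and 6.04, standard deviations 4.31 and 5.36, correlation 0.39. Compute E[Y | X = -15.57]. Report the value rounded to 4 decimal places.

0.4769

For a bivariate normal, E[Y | X=x] = μ_Y + ρ·(σ_Y/σ_X)·(x − μ_X).
E[Y | X=-15.57] = 6.04 + (0.39)·(5.36/4.31)·(-15.57 − (-4.10)) = 6.04 + (0.48501)·(-11.47) = 0.4769.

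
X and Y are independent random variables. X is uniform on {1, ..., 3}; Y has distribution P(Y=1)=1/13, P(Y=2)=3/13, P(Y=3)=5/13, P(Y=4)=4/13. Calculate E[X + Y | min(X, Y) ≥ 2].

67/12

P(min(X, Y) ≥ 2) = 8/13.
Summing (X+Y)·P(x,y) over outcomes with min(X, Y) ≥ 2 gives 134/39.
E[X + Y | min(X, Y) ≥ 2] = (134/39) / (8/13) = 67/12.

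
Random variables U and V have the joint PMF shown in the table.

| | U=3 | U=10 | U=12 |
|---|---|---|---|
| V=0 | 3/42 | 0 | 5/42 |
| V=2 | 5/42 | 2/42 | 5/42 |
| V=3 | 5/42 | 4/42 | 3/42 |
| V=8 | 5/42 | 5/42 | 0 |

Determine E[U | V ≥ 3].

78/11

P(V ≥ 3) = 11/21.
Σ U·P over the event = 3·(5/42) + 3·(5/42) + 10·(4/42) + 10·(5/42) + 12·(3/42) = 26/7.
E[U | V ≥ 3] = (26/7) / (11/21) = 78/11.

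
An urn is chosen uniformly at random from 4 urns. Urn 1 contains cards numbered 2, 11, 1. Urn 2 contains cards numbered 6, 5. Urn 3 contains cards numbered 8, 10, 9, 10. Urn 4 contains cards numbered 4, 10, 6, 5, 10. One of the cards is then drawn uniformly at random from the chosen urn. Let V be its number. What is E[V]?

317/48

E[V | urn 1] = (2+11+1)/3 = 14/3.
E[V | urn 2] = (6+5)/2 = 11/2.
E[V | urn 3] = (8+10+9+10)/4 = 37/4.
E[V | urn 4] = (4+10+6+5+10)/5 = 7.
E[V] = (1/4)·(14/3) + (1/4)·(11/2) + (1/4)·(37/4) + (1/4)·(7) = 317/48.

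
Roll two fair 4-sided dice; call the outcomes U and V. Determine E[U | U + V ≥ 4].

P(U + V ≥ 4) = 13/16.
Summing U·P(x,y) over outcomes with U + V ≥ 4 gives 9/4.
E[U | U + V ≥ 4] = (9/4) / (13/16) = 36/13.

36/13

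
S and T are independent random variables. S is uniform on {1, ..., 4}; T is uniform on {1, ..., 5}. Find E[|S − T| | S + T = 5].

2

Outcomes with S + T = 5: (1,4), (2,3), (3,2), (4,1), each with probability 1/20.
E[|S − T| | S + T = 5] = (3 + 1 + 1 + 3) / 4 = 2.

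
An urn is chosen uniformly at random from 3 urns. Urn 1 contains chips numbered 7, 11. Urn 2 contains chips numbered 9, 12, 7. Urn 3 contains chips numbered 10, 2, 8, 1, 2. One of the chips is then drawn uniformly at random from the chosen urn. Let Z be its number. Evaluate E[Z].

E[Z | urn 1] = (7+11)/2 = 9.
E[Z | urn 2] = (9+12+7)/3 = 28/3.
E[Z | urn 3] = (10+2+8+1+2)/5 = 23/5.
By the law of total expectation,
E[Z] = (1/3)·(9) + (1/3)·(28/3) + (1/3)·(23/5) = 344/45.

344/45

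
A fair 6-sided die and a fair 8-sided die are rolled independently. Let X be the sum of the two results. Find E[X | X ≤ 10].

132/19

P(X ≤ 10) = 19/24.
E[X | X ≤ 10] = (11/2) / (19/24) = 132/19.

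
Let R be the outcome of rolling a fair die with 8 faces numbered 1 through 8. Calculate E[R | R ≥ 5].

Given R ≥ 5, R is equally likely to be any of {5, 6, 7, 8}.
E[R | R ≥ 5] = (5 + 6 + 7 + 8) / 4 = 13/2.

13/2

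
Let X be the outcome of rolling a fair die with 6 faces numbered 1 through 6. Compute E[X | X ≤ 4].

5/2

Given X ≤ 4, X is equally likely to be any of {1, 2, 3, 4}.
E[X | X ≤ 4] = (1 + 2 + 3 + 4) / 4 = 5/2.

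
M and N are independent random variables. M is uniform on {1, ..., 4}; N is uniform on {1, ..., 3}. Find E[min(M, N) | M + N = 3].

Outcomes with M + N = 3: (1,2), (2,1), each with probability 1/12.
E[min(M, N) | M + N = 3] = (1 + 1) / 2 = 1.

1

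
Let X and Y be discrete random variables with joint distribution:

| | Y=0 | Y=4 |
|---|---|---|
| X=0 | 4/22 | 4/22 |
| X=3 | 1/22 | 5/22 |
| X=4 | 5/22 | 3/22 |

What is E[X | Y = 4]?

9/4

P(Y = 4) = 6/11.
Σ X·P over the event = 0·(4/22) + 3·(5/22) + 4·(3/22) = 27/22.
E[X | Y = 4] = (27/22) / (6/11) = 9/4.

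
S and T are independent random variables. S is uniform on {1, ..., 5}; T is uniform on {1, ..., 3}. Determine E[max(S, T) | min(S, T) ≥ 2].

Outcomes with min(S, T) ≥ 2: (2,2), (2,3), (3,2), (3,3), (4,2), (4,3), (5,2), (5,3), each with probability 1/15.
E[max(S, T) | min(S, T) ≥ 2] = (2 + 3 + 3 + 3 + 4 + 4 + 5 + 5) / 8 = 29/8.

29/8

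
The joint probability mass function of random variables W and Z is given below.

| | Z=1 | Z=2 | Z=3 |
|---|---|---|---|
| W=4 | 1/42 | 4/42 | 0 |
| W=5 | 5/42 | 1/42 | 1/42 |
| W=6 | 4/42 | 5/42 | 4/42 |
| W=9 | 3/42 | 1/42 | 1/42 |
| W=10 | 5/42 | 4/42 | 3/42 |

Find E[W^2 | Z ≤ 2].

P(Z ≤ 2) = 11/14.
Summing W^2·P(W=x,Z=y) over the conditioning event gives 127/3.
E[W^2 | Z ≤ 2] = (127/3) / (11/14) = 1778/33.

1778/33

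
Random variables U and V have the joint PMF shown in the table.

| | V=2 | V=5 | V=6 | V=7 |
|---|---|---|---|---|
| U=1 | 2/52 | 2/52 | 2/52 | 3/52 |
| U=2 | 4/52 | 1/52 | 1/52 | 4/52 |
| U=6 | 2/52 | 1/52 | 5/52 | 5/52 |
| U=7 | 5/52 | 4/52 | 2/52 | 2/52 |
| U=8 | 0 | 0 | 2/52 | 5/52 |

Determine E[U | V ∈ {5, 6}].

P(V ∈ {5, 6}) = 5/13.
Summing U·P(U=x,V=y) over the conditioning event gives 51/26.
E[U | V ∈ {5, 6}] = (51/26) / (5/13) = 51/10.

51/10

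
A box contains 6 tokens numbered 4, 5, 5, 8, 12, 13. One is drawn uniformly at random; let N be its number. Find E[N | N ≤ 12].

34/5

P(N ≤ 12) = 5/6.
Σ over the event: 4·1/6 + 5·1/3 + 8·1/6 + 12·1/6 = 17/3.
E[N | N ≤ 12] = (17/3) / (5/6) = 34/5.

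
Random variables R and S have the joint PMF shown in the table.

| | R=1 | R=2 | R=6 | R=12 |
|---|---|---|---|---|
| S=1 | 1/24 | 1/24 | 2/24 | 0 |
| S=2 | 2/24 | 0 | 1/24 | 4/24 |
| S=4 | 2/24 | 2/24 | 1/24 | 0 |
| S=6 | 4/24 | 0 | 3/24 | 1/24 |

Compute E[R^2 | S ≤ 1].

77/4

P(S ≤ 1) = 1/6.
Σ R^2·P over the event = 1·(1/24) + 4·(1/24) + 36·(2/24) = 77/24.
E[R^2 | S ≤ 1] = (77/24) / (1/6) = 77/4.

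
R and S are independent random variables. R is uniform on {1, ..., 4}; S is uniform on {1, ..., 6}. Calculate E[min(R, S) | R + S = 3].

Outcomes with R + S = 3: (1,2), (2,1), each with probability 1/24.
E[min(R, S) | R + S = 3] = (1 + 1) / 2 = 1.

1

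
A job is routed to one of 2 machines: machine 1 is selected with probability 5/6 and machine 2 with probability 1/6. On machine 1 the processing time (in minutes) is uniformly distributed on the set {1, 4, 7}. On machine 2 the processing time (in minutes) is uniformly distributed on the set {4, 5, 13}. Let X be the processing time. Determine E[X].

E[X | machine 1] = (1+4+7)/3 = 4.
E[X | machine 2] = (4+5+13)/3 = 22/3.
By the law of total expectation,
E[X] = (5/6)·(4) + (1/6)·(22/3) = 41/9.

41/9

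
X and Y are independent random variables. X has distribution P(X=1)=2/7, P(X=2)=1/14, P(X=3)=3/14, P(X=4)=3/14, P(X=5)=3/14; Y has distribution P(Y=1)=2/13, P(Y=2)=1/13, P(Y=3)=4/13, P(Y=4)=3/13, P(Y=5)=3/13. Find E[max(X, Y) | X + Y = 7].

38/9

P(X + Y = 7) = 27/182.
Summing max(X,Y)·P(x,y) over outcomes with X + Y = 7 gives 57/91.
E[max(X, Y) | X + Y = 7] = (57/91) / (27/182) = 38/9.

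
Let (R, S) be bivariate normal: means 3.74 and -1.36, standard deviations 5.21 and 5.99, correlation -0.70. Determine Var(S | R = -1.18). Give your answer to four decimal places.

18.2989

For a bivariate normal, Var(S | R=x) = σ_S²(1 − ρ²).
Var(S | R=-1.18) = (5.99)²·(1 − (-0.70)²) = 35.8801·0.51 = 18.2989.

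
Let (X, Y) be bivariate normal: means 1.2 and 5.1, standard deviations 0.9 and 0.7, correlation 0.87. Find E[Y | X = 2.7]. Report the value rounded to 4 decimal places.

6.1150

The regression of Y on X has slope ρ·σ_Y/σ_X and passes through (μ_X, μ_Y).
E[Y | X=2.7] = 5.1 + (0.87)·(0.7/0.9)·(2.7 − (1.2)) = 5.1 + (0.67667)·(1.5) = 6.1150.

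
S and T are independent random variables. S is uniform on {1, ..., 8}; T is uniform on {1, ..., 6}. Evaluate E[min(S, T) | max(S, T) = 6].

P(max(S, T) = 6) = 11/48.
Summing min(S,T)·P(x,y) over outcomes with max(S, T) = 6 gives 3/4.
E[min(S, T) | max(S, T) = 6] = (3/4) / (11/48) = 36/11.

36/11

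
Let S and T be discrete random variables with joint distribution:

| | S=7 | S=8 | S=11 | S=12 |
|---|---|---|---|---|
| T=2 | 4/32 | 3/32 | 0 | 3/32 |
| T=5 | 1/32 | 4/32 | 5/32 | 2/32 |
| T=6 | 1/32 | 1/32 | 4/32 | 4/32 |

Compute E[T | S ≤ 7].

P(S ≤ 7) = 3/16.
Summing T·P(S=x,T=y) over the conditioning event gives 19/32.
E[T | S ≤ 7] = (19/32) / (3/16) = 19/6.

19/6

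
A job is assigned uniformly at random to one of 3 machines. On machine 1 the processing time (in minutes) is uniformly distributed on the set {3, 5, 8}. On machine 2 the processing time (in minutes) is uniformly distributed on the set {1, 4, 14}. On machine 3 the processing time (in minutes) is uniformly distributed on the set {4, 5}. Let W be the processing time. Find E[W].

E[W | machine 1] = (3+5+8)/3 = 16/3.
E[W | machine 2] = (1+4+14)/3 = 19/3.
E[W | machine 3] = (4+5)/2 = 9/2.
E[W] = (1/3)·(16/3) + (1/3)·(19/3) + (1/3)·(9/2) = 97/18.

97/18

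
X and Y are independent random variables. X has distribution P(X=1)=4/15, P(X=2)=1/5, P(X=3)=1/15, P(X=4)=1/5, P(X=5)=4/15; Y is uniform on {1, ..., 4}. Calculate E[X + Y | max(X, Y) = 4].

123/20

P(max(X, Y) = 4) = 1/3.
Summing (X+Y)·P(x,y) over outcomes with max(X, Y) = 4 gives 41/20.
E[X + Y | max(X, Y) = 4] = (41/20) / (1/3) = 123/20.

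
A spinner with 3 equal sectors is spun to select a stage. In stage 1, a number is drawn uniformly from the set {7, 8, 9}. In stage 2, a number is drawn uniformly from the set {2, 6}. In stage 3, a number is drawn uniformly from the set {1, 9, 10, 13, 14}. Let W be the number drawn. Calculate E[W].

107/15

E[W | stage 1] = (7+8+9)/3 = 8.
E[W | stage 2] = (2+6)/2 = 4.
E[W | stage 3] = (1+9+10+13+14)/5 = 47/5.
E[W] = (1/3)·(8) + (1/3)·(4) + (1/3)·(47/5) = 107/15.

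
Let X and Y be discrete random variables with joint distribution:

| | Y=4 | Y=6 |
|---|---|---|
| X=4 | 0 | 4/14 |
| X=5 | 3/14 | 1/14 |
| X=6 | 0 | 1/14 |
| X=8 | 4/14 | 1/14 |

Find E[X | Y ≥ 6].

5

P(Y ≥ 6) = 1/2.
Σ X·P over the event = 4·(4/14) + 5·(1/14) + 6·(1/14) + 8·(1/14) = 5/2.
E[X | Y ≥ 6] = (5/2) / (1/2) = 5.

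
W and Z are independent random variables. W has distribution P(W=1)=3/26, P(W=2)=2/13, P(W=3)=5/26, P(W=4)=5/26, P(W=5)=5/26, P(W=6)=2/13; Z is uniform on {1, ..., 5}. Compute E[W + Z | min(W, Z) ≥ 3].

P(min(W, Z) ≥ 3) = 57/130.
Summing (W+Z)·P(x,y) over outcomes with min(W, Z) ≥ 3 gives 48/13.
E[W + Z | min(W, Z) ≥ 3] = (48/13) / (57/130) = 160/19.

160/19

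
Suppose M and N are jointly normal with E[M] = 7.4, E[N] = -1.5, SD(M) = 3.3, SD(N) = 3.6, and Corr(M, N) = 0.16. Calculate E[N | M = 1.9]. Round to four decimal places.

E[N | M=x] = μ_N + ρ(σ_N/σ_M)(x − μ_M) for jointly normal variables.
E[N | M=1.9] = -1.5 + (0.16)·(3.6/3.3)·(1.9 − (7.4)) = -1.5 + (0.17455)·(-5.5) = -2.4600.

-2.4600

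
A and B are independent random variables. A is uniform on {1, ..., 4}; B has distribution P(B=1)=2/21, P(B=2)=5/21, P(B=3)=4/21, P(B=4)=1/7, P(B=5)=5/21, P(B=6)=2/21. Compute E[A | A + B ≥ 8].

65/19

P(A + B ≥ 8) = 19/84.
Summing A·P(x,y) over outcomes with A + B ≥ 8 gives 65/84.
E[A | A + B ≥ 8] = (65/84) / (19/84) = 65/19.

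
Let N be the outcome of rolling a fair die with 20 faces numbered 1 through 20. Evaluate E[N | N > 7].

P(N > 7) = 13/20.
E[N | N > 7] = (91/10) / (13/20) = 14.

14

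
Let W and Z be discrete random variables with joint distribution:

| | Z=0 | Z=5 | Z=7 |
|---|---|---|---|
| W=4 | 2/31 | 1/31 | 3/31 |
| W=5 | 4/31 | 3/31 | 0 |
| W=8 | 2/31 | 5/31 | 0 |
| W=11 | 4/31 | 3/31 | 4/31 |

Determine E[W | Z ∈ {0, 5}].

P(Z ∈ {0, 5}) = 24/31.
Σ W·P over the event = 4·(2/31) + 4·(1/31) + 5·(4/31) + 5·(3/31) + 8·(2/31) + 8·(5/31) + 11·(4/31) + 11·(3/31) = 180/31.
E[W | Z ∈ {0, 5}] = (180/31) / (24/31) = 15/2.

15/2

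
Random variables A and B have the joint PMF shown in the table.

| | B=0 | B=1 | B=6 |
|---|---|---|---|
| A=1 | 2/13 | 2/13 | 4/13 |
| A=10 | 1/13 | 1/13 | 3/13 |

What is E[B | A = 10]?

P(A = 10) = 5/13.
Σ B·P over the event = 0·(1/13) + 1·(1/13) + 6·(3/13) = 19/13.
E[B | A = 10] = (19/13) / (5/13) = 19/5.

19/5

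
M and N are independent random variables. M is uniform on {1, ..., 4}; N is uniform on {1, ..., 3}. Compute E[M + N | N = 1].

P(N = 1) = 1/3.
Summing (M+N)·P(x,y) over outcomes with N = 1 gives 7/6.
E[M + N | N = 1] = (7/6) / (1/3) = 7/2.

7/2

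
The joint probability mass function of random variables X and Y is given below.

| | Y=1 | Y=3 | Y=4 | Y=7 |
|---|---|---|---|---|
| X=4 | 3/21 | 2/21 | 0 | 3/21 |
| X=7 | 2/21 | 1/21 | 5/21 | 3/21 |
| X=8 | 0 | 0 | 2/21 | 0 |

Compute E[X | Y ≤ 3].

P(Y ≤ 3) = 8/21.
Σ X·P over the event = 4·(3/21) + 4·(2/21) + 7·(2/21) + 7·(1/21) = 41/21.
E[X | Y ≤ 3] = (41/21) / (8/21) = 41/8.

41/8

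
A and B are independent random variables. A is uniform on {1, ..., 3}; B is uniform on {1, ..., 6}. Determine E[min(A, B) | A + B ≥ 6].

Outcomes with A + B ≥ 6: (1,5), (1,6), (2,4), (2,5), (2,6), (3,3), (3,4), (3,5), (3,6), each with probability 1/18.
E[min(A, B) | A + B ≥ 6] = (1 + 1 + 2 + 2 + 2 + 3 + 3 + 3 + 3) / 9 = 20/9.

20/9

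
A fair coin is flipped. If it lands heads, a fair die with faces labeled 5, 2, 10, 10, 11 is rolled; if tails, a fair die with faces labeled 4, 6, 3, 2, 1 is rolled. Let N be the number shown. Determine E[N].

E[N | heads] = (5+2+10+10+11)/5 = 38/5.
E[N | tails] = (4+6+3+2+1)/5 = 16/5.
By the law of total expectation,
E[N] = (1/2)·(38/5) + (1/2)·(16/5) = 27/5.

27/5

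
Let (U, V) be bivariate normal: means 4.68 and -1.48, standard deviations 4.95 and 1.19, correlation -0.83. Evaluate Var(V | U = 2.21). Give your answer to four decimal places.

0.4405

Var(V | U=x) = (1 − ρ²)·σ_V².
Var(V | U=2.21) = (1.19)²·(1 − (-0.83)²) = 1.4161·0.3111 = 0.4405.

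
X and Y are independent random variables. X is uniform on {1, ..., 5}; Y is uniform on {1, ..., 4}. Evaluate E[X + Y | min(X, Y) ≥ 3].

P(min(X, Y) ≥ 3) = 3/10.
Summing (X+Y)·P(x,y) over outcomes with min(X, Y) ≥ 3 gives 9/4.
E[X + Y | min(X, Y) ≥ 3] = (9/4) / (3/10) = 15/2.

15/2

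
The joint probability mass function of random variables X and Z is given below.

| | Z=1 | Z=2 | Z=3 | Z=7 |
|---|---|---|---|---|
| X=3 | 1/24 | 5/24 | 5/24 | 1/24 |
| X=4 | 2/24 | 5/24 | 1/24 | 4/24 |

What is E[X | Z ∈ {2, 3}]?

P(Z ∈ {2, 3}) = 2/3.
Σ X·P over the event = 3·(5/24) + 3·(5/24) + 4·(5/24) + 4·(1/24) = 9/4.
E[X | Z ∈ {2, 3}] = (9/4) / (2/3) = 27/8.

27/8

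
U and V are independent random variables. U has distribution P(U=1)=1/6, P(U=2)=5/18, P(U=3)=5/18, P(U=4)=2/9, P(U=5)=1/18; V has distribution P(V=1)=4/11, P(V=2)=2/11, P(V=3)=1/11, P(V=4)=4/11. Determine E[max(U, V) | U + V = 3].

P(U + V = 3) = 13/99.
Summing max(U,V)·P(x,y) over outcomes with U + V = 3 gives 26/99.
E[max(U, V) | U + V = 3] = (26/99) / (13/99) = 2.

2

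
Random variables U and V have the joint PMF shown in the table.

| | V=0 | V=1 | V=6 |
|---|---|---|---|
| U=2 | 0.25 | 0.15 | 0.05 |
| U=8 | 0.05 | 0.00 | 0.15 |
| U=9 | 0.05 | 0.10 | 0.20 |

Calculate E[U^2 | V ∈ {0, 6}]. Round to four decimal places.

45.6667

P(V ∈ {0, 6}) = 0.75.
Σ U^2·P over the event = 4·(0.25) + 4·(0.05) + 64·(0.05) + 64·(0.15) + 81·(0.05) + 81·(0.20) = 34.25.
E[U^2 | V ∈ {0, 6}] = (34.25) / (0.75) = 45.6667.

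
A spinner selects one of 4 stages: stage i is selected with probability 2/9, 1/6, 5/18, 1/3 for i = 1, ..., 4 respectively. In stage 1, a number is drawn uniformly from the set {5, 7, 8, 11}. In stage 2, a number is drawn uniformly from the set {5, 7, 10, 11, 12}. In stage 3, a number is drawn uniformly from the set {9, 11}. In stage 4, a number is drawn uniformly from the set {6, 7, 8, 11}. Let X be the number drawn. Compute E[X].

26/3

E[X | stage 1] = (5+7+8+11)/4 = 31/4.
E[X | stage 2] = (5+7+10+11+12)/5 = 9.
E[X | stage 3] = (9+11)/2 = 10.
E[X | stage 4] = (6+7+8+11)/4 = 8.
By the law of total expectation,
E[X] = (2/9)·(31/4) + (1/6)·(9) + (5/18)·(10) + (1/3)·(8) = 26/3.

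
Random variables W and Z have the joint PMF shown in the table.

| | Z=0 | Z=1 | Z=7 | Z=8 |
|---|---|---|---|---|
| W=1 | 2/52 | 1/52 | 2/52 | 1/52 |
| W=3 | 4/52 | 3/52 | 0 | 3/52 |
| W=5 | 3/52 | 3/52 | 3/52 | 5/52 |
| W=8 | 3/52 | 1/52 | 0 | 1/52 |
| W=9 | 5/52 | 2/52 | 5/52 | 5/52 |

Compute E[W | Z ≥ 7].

6

P(Z ≥ 7) = 25/52.
Σ W·P over the event = 1·(2/52) + 1·(1/52) + 3·(3/52) + 5·(3/52) + 5·(5/52) + 8·(1/52) + 9·(5/52) + 9·(5/52) = 75/26.
E[W | Z ≥ 7] = (75/26) / (25/52) = 6.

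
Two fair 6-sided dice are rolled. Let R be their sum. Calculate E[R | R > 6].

P(R > 6) = 7/12.
Σ over the event: 7·1/6 + 8·5/36 + 9·1/9 + 10·1/12 + 11·1/18 + 12·1/36 = 91/18.
E[R | R > 6] = (91/18) / (7/12) = 26/3.

26/3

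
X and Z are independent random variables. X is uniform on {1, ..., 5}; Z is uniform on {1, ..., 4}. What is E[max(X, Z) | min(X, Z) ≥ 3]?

25/6

Outcomes with min(X, Z) ≥ 3: (3,3), (3,4), (4,3), (4,4), (5,3), (5,4), each with probability 1/20.
E[max(X, Z) | min(X, Z) ≥ 3] = (3 + 4 + 4 + 4 + 5 + 5) / 6 = 25/6.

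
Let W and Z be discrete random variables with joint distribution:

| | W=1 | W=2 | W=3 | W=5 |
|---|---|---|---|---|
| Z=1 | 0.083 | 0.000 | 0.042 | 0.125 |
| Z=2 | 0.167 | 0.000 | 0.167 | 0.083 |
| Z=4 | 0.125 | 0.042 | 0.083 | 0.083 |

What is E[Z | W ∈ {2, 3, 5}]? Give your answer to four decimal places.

2.3984

P(W ∈ {2, 3, 5}) = 0.625.
Summing Z·P(W=x,Z=y) over the conditioning event gives 1.499.
E[Z | W ∈ {2, 3, 5}] = (1.499) / (0.625) = 2.3984.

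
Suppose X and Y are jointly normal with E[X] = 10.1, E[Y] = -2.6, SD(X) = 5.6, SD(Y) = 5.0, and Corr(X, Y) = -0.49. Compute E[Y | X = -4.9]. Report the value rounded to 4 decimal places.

3.9625

The regression of Y on X has slope ρ·σ_Y/σ_X and passes through (μ_X, μ_Y).
E[Y | X=-4.9] = -2.6 + (-0.49)·(5.0/5.6)·(-4.9 − (10.1)) = -2.6 + (-0.4375)·(-15) = 3.9625.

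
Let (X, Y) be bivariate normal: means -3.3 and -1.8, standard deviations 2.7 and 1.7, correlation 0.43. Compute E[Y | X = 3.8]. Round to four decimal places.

0.1223

The regression of Y on X has slope ρ·σ_Y/σ_X and passes through (μ_X, μ_Y).
E[Y | X=3.8] = -1.8 + (0.43)·(1.7/2.7)·(3.8 − (-3.3)) = -1.8 + (0.27074)·(7.1) = 0.1223.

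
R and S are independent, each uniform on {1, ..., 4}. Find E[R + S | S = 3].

Outcomes with S = 3: (1,3), (2,3), (3,3), (4,3), each with probability 1/16.
E[R + S | S = 3] = (4 + 5 + 6 + 7) / 4 = 11/2.

11/2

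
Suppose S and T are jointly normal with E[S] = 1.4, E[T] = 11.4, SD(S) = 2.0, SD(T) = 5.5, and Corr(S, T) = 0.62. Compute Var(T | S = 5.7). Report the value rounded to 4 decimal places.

Var(T | S=x) = (1 − ρ²)·σ_T².
Var(T | S=5.7) = (5.5)²·(1 − (0.62)²) = 30.25·0.6156 = 18.6219.

18.6219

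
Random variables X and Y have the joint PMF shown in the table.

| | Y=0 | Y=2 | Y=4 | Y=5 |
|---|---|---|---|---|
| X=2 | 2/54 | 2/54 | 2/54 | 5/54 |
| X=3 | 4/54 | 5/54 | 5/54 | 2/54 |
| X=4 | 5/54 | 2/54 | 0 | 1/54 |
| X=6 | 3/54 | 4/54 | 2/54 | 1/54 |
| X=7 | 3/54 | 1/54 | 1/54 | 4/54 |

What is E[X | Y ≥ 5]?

P(Y ≥ 5) = 13/54.
Σ X·P over the event = 2·(5/54) + 3·(2/54) + 4·(1/54) + 6·(1/54) + 7·(4/54) = 1.
E[X | Y ≥ 5] = (1) / (13/54) = 54/13.

54/13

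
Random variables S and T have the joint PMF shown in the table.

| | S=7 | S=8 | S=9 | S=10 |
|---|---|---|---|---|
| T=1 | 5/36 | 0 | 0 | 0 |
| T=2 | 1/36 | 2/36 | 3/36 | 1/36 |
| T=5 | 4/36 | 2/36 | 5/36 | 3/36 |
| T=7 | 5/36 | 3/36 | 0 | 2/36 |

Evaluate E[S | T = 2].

P(T = 2) = 7/36.
Σ S·P over the event = 7·(1/36) + 8·(2/36) + 9·(3/36) + 10·(1/36) = 5/3.
E[S | T = 2] = (5/3) / (7/36) = 60/7.

60/7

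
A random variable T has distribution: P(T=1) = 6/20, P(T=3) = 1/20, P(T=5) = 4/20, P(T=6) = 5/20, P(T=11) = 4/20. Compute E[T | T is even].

6

P(T is even) = 1/4.
Σ over the event: 6·1/4 = 3/2.
E[T | T is even] = (3/2) / (1/4) = 6.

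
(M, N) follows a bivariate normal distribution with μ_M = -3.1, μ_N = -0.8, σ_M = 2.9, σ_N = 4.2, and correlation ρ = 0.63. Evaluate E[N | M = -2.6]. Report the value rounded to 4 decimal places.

-0.3438

E[N | M=x] = μ_N + ρ(σ_N/σ_M)(x − μ_M) for jointly normal variables.
E[N | M=-2.6] = -0.8 + (0.63)·(4.2/2.9)·(-2.6 − (-3.1)) = -0.8 + (0.91241)·(0.5) = -0.3438.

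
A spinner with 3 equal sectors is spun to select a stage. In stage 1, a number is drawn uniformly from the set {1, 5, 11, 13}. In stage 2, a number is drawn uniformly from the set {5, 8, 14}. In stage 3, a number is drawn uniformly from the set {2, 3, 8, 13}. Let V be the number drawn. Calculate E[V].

23/3

E[V | stage 1] = (1+5+11+13)/4 = 15/2.
E[V | stage 2] = (5+8+14)/3 = 9.
E[V | stage 3] = (2+3+8+13)/4 = 13/2.
E[V] = (1/3)·(15/2) + (1/3)·(9) + (1/3)·(13/2) = 23/3.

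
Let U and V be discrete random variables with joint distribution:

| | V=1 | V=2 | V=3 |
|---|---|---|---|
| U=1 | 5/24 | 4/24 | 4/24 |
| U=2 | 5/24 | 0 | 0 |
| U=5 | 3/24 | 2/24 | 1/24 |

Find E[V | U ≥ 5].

5/3

P(U ≥ 5) = 1/4.
Summing V·P(U=x,V=y) over the conditioning event gives 5/12.
E[V | U ≥ 5] = (5/12) / (1/4) = 5/3.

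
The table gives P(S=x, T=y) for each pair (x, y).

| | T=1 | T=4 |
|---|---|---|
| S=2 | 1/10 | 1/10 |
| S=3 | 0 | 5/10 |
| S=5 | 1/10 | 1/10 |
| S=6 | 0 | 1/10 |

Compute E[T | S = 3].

4

P(S = 3) = 1/2.
Σ T·P over the event = 4·(5/10) = 2.
E[T | S = 3] = (2) / (1/2) = 4.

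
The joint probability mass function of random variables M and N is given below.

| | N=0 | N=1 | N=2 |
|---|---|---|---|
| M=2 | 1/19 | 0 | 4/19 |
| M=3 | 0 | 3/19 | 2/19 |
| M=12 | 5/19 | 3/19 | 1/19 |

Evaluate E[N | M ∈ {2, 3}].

3/2

P(M ∈ {2, 3}) = 10/19.
Σ N·P over the event = 0·(1/19) + 2·(4/19) + 1·(3/19) + 2·(2/19) = 15/19.
E[N | M ∈ {2, 3}] = (15/19) / (10/19) = 3/2.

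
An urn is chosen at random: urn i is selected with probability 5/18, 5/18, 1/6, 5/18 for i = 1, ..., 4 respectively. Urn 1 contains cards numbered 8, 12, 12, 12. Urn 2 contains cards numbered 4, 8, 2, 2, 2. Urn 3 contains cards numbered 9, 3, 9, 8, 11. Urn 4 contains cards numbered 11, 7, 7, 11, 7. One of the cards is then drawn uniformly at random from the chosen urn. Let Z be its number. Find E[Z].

70/9

E[Z | urn 1] = (8+12+12+12)/4 = 11.
E[Z | urn 2] = (4+8+2+2+2)/5 = 18/5.
E[Z | urn 3] = (9+3+9+8+11)/5 = 8.
E[Z | urn 4] = (11+7+7+11+7)/5 = 43/5.
By the law of total expectation,
E[Z] = (5/18)·(11) + (5/18)·(18/5) + (1/6)·(8) + (5/18)·(43/5) = 70/9.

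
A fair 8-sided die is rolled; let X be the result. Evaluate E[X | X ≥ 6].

7

Given X ≥ 6, X is equally likely to be any of {6, 7, 8}.
E[X | X ≥ 6] = (6 + 7 + 8) / 3 = 7.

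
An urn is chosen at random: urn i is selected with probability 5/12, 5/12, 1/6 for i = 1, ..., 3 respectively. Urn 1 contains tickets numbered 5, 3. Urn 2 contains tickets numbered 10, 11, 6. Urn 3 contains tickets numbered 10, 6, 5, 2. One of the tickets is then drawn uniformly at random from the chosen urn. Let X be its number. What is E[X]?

E[X | urn 1] = (5+3)/2 = 4.
E[X | urn 2] = (10+11+6)/3 = 9.
E[X | urn 3] = (10+6+5+2)/4 = 23/4.
By the law of total expectation,
E[X] = (5/12)·(4) + (5/12)·(9) + (1/6)·(23/4) = 51/8.

51/8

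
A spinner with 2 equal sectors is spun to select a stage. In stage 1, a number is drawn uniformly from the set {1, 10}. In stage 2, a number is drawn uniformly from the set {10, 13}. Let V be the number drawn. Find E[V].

17/2

E[V | stage 1] = (1+10)/2 = 11/2.
E[V | stage 2] = (10+13)/2 = 23/2.
E[V] = (1/2)·(11/2) + (1/2)·(23/2) = 17/2.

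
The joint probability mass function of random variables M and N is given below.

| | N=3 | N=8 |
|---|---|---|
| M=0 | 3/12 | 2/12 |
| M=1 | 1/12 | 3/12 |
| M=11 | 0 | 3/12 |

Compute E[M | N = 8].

P(N = 8) = 2/3.
Summing M·P(M=x,N=y) over the conditioning event gives 3.
E[M | N = 8] = (3) / (2/3) = 9/2.

9/2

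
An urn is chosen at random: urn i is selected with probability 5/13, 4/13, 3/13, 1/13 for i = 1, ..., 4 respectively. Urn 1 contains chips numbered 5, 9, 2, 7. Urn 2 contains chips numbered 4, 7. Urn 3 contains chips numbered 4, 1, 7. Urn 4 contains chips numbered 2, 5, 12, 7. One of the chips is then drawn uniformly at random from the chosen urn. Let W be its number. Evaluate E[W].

277/52

E[W | urn 1] = (5+9+2+7)/4 = 23/4.
E[W | urn 2] = (4+7)/2 = 11/2.
E[W | urn 3] = (4+1+7)/3 = 4.
E[W | urn 4] = (2+5+12+7)/4 = 13/2.
E[W] = (5/13)·(23/4) + (4/13)·(11/2) + (3/13)·(4) + (1/13)·(13/2) = 277/52.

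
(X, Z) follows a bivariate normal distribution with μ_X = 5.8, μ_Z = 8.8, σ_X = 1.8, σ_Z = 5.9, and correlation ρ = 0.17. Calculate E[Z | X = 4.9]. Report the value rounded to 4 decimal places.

For a bivariate normal, E[Z | X=x] = μ_Z + ρ·(σ_Z/σ_X)·(x − μ_X).
E[Z | X=4.9] = 8.8 + (0.17)·(5.9/1.8)·(4.9 − (5.8)) = 8.8 + (0.55722)·(-0.9) = 8.2985.

8.2985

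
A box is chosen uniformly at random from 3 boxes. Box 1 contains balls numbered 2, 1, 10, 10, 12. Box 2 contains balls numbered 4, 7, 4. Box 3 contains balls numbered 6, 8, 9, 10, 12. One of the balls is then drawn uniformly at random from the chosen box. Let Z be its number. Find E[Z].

E[Z | box 1] = (2+1+10+10+12)/5 = 7.
E[Z | box 2] = (4+7+4)/3 = 5.
E[Z | box 3] = (6+8+9+10+12)/5 = 9.
By the law of total expectation,
E[Z] = (1/3)·(7) + (1/3)·(5) + (1/3)·(9) = 7.

7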